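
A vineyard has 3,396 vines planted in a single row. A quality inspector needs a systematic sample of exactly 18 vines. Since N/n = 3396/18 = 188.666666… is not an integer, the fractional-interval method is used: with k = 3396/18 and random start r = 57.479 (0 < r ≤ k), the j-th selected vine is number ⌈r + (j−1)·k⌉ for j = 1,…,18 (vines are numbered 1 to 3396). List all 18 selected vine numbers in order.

58, 247, 435, 624, 813, 1001, 1190, 1379, 1567, 1756, 1945, 2133, 2322, 2511, 2699, 2888, 3077, 3265

j=1: r + 0k = 57.479 → ⌈·⌉ = 58
j=2: r + 1k = 246.145666… → ⌈·⌉ = 247
j=3: r + 2k = 434.812333… → ⌈·⌉ = 435
j=4: r + 3k = 623.479 → ⌈·⌉ = 624
j=5: r + 4k = 812.145666… → ⌈·⌉ = 813
j=6: r + 5k = 1000.812333… → ⌈·⌉ = 1001
j=7: r + 6k = 1189.479 → ⌈·⌉ = 1190
j=8: r + 7k = 1378.145666… → ⌈·⌉ = 1379
j=9: r + 8k = 1566.812333… → ⌈·⌉ = 1567
j=10: r + 9k = 1755.479 → ⌈·⌉ = 1756
j=11: r + 10k = 1944.145666… → ⌈·⌉ = 1945
j=12: r + 11k = 2132.812333… → ⌈·⌉ = 2133
j=13: r + 12k = 2321.479 → ⌈·⌉ = 2322
j=14: r + 13k = 2510.145666… → ⌈·⌉ = 2511
j=15: r + 14k = 2698.812333… → ⌈·⌉ = 2699
j=16: r + 15k = 2887.479 → ⌈·⌉ = 2888
j=17: r + 16k = 3076.145666… → ⌈·⌉ = 3077
j=18: r + 17k = 3264.812333… → ⌈·⌉ = 3265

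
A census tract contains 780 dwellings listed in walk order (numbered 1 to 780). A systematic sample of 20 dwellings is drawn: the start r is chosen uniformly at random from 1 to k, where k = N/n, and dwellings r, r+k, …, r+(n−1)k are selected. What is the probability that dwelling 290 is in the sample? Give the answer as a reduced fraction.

k = 780/20 = 39.
Dwelling 290 is selected iff r ≡ 290 (mod 39); exactly one such r in {1,…,39}.
Inclusion probability = 1/39.

1/39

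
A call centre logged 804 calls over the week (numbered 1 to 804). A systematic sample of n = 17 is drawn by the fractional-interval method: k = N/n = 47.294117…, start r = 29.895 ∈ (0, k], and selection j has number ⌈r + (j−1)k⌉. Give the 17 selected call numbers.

j=1: r + 0k = 29.895 → ⌈·⌉ = 30
j=2: r + 1k = 77.189117… → ⌈·⌉ = 78
j=3: r + 2k = 124.483235… → ⌈·⌉ = 125
j=4: r + 3k = 171.777352… → ⌈·⌉ = 172
j=5: r + 4k = 219.071470… → ⌈·⌉ = 220
j=6: r + 5k = 266.365588… → ⌈·⌉ = 267
j=7: r + 6k = 313.659705… → ⌈·⌉ = 314
j=8: r + 7k = 360.953823… → ⌈·⌉ = 361
j=9: r + 8k = 408.247941… → ⌈·⌉ = 409
j=10: r + 9k = 455.542058… → ⌈·⌉ = 456
j=11: r + 10k = 502.836176… → ⌈·⌉ = 503
j=12: r + 11k = 550.130294… → ⌈·⌉ = 551
j=13: r + 12k = 597.424411… → ⌈·⌉ = 598
j=14: r + 13k = 644.718529… → ⌈·⌉ = 645
j=15: r + 14k = 692.012647… → ⌈·⌉ = 693
j=16: r + 15k = 739.306764… → ⌈·⌉ = 740
j=17: r + 16k = 786.600882… → ⌈·⌉ = 787

30, 78, 125, 172, 220, 267, 314, 361, 409, 456, 503, 551, 598, 645, 693, 740, 787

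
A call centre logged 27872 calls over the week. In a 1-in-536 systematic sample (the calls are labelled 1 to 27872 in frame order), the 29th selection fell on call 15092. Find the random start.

k = 536
r = 15092 − (29−1)×536 = 15092 − 15008 = 84

84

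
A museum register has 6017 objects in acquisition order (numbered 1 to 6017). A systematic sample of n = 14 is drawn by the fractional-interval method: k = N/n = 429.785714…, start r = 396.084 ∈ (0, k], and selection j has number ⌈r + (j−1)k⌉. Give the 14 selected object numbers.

j=1: r + 0k = 396.084 → ⌈·⌉ = 397
j=2: r + 1k = 825.869714… → ⌈·⌉ = 826
j=3: r + 2k = 1255.655428… → ⌈·⌉ = 1256
j=4: r + 3k = 1685.441142… → ⌈·⌉ = 1686
j=5: r + 4k = 2115.226857… → ⌈·⌉ = 2116
j=6: r + 5k = 2545.012571… → ⌈·⌉ = 2546
j=7: r + 6k = 2974.798285… → ⌈·⌉ = 2975
j=8: r + 7k = 3404.584 → ⌈·⌉ = 3405
j=9: r + 8k = 3834.369714… → ⌈·⌉ = 3835
j=10: r + 9k = 4264.155428… → ⌈·⌉ = 4265
j=11: r + 10k = 4693.941142… → ⌈·⌉ = 4694
j=12: r + 11k = 5123.726857… → ⌈·⌉ = 5124
j=13: r + 12k = 5553.512571… → ⌈·⌉ = 5554
j=14: r + 13k = 5983.298285… → ⌈·⌉ = 5984

397, 826, 1256, 1686, 2116, 2546, 2975, 3405, 3835, 4265, 4694, 5124, 5554, 5984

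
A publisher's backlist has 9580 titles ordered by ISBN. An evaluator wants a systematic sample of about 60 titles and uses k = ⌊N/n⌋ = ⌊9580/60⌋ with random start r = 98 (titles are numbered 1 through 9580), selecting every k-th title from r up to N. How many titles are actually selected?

60

k = ⌊9580/60⌋ = 159
Achieved size = ⌊(9580 − 98)/159⌋ + 1 = ⌊9482/159⌋ + 1 = 59 + 1 = 60
(last selection: 98 + 59×159 = 9479 ≤ 9580; next would be 9638 > 9580)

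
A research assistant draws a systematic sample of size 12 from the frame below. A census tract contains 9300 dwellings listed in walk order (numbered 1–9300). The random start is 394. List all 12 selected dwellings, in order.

394, 1169, 1944, 2719, 3494, 4269, 5044, 5819, 6594, 7369, 8144, 8919

k = N/n = 9300/12 = 775
dwelling 1: 394
dwelling 2: 394 + 775 = 1169
dwelling 3: 1169 + 775 = 1944
dwelling 4: 1944 + 775 = 2719
dwelling 5: 2719 + 775 = 3494
dwelling 6: 3494 + 775 = 4269
dwelling 7: 4269 + 775 = 5044
dwelling 8: 5044 + 775 = 5819
dwelling 9: 5819 + 775 = 6594
dwelling 10: 6594 + 775 = 7369
dwelling 11: 7369 + 775 = 8144
dwelling 12: 8144 + 775 = 8919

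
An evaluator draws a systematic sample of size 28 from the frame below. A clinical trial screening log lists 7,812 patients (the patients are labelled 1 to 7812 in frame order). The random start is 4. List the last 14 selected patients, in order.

3910, 4189, 4468, 4747, 5026, 5305, 5584, 5863, 6142, 6421, 6700, 6979, 7258, 7537

k = N/n = 7812/28 = 279
15th selection = 4 + 14×279 = 3910
16th: 3910 + 279 = 4189
17th: 4189 + 279 = 4468
18th: 4468 + 279 = 4747
19th: 4747 + 279 = 5026
20th: 5026 + 279 = 5305
21st: 5305 + 279 = 5584
22nd: 5584 + 279 = 5863
23rd: 5863 + 279 = 6142
24th: 6142 + 279 = 6421
25th: 6421 + 279 = 6700
26th: 6700 + 279 = 6979
27th: 6979 + 279 = 7258
28th: 7258 + 279 = 7537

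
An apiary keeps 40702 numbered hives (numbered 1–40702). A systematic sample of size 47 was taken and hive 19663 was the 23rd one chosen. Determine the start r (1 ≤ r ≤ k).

k = 40702/47 = 866
r = 19663 − (23−1)×866 = 19663 − 19052 = 611

611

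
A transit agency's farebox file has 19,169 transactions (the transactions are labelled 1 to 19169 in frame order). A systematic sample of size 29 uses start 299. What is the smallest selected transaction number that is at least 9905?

10214

k = 19169/29 = 661
Steps past start: ⌈(9905 − 299)/661⌉ = ⌈9606/661⌉ = 15
Selected transaction: 299 + 15×661 = 10214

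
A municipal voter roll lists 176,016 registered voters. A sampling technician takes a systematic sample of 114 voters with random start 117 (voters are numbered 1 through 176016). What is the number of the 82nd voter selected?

125181

k = 176016/114 = 1544
82nd selection = r + (82−1)·k = 117 + 81×1544 = 117 + 125064 = 125181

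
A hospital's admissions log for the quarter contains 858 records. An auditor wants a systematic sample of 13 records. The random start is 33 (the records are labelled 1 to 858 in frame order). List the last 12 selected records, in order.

99, 165, 231, 297, 363, 429, 495, 561, 627, 693, 759, 825

k = N/n = 858/13 = 66
2nd selection = 33 + 1×66 = 99
3rd: 99 + 66 = 165
4th: 165 + 66 = 231
5th: 231 + 66 = 297
6th: 297 + 66 = 363
7th: 363 + 66 = 429
8th: 429 + 66 = 495
9th: 495 + 66 = 561
10th: 561 + 66 = 627
11th: 627 + 66 = 693
12th: 693 + 66 = 759
13th: 759 + 66 = 825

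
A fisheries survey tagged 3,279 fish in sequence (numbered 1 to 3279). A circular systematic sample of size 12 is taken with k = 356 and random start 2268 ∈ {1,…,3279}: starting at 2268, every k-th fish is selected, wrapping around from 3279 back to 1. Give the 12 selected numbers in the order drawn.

Selection 1: 2268
Selection 2: 2268 + 356 = 2624
Selection 3: 2624 + 356 = 2980
Selection 4: 2980 + 356 = 3336 → 3336 − 3279 = 57
Selection 5: 57 + 356 = 413
Selection 6: 413 + 356 = 769
Selection 7: 769 + 356 = 1125
Selection 8: 1125 + 356 = 1481
Selection 9: 1481 + 356 = 1837
Selection 10: 1837 + 356 = 2193
Selection 11: 2193 + 356 = 2549
Selection 12: 2549 + 356 = 2905

2268, 2624, 2980, 57, 413, 769, 1125, 1481, 1837, 2193, 2549, 2905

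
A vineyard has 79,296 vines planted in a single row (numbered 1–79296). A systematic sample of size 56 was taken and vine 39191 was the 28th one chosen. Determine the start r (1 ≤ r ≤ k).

959

k = 79296/56 = 1416
r = 39191 − (28−1)×1416 = 39191 − 38232 = 959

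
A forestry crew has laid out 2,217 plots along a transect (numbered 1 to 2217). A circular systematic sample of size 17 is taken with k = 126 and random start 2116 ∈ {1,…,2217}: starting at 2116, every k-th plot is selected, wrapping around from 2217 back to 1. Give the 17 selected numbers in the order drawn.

Selection 1: 2116
Selection 2: 2116 + 126 = 2242 → 2242 − 2217 = 25
Selection 3: 25 + 126 = 151
Selection 4: 151 + 126 = 277
Selection 5: 277 + 126 = 403
Selection 6: 403 + 126 = 529
Selection 7: 529 + 126 = 655
Selection 8: 655 + 126 = 781
Selection 9: 781 + 126 = 907
Selection 10: 907 + 126 = 1033
Selection 11: 1033 + 126 = 1159
Selection 12: 1159 + 126 = 1285
Selection 13: 1285 + 126 = 1411
Selection 14: 1411 + 126 = 1537
Selection 15: 1537 + 126 = 1663
Selection 16: 1663 + 126 = 1789
Selection 17: 1789 + 126 = 1915

2116, 25, 151, 277, 403, 529, 655, 781, 907, 1033, 1159, 1285, 1411, 1537, 1663, 1789, 1915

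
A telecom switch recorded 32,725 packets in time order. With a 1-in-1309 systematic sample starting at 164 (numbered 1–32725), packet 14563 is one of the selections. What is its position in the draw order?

12

k = 1309
position = (14563 − 164)/1309 + 1 = 14399/1309 + 1 = 11 + 1 = 12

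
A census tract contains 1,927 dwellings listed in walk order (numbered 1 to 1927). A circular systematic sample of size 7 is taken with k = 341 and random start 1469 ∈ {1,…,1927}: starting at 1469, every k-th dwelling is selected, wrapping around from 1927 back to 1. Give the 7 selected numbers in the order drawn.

Selection 1: 1469
Selection 2: 1469 + 341 = 1810
Selection 3: 1810 + 341 = 2151 → 2151 − 1927 = 224
Selection 4: 224 + 341 = 565
Selection 5: 565 + 341 = 906
Selection 6: 906 + 341 = 1247
Selection 7: 1247 + 341 = 1588

1469, 1810, 224, 565, 906, 1247, 1588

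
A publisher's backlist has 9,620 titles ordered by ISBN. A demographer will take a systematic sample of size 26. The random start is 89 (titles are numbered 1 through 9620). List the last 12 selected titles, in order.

k = N/n = 9620/26 = 370
15th selection = 89 + 14×370 = 5269
16th: 5269 + 370 = 5639
17th: 5639 + 370 = 6009
18th: 6009 + 370 = 6379
19th: 6379 + 370 = 6749
20th: 6749 + 370 = 7119
21st: 7119 + 370 = 7489
22nd: 7489 + 370 = 7859
23rd: 7859 + 370 = 8229
24th: 8229 + 370 = 8599
25th: 8599 + 370 = 8969
26th: 8969 + 370 = 9339

5269, 5639, 6009, 6379, 6749, 7119, 7489, 7859, 8229, 8599, 8969, 9339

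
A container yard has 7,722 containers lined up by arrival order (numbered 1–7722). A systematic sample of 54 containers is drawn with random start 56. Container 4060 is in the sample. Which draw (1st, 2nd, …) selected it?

k = 7722/54 = 143
position = (4060 − 56)/143 + 1 = 4004/143 + 1 = 28 + 1 = 29

29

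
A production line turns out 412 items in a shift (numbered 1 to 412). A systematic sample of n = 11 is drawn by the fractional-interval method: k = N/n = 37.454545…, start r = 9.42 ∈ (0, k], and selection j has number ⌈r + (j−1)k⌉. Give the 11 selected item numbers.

j=1: r + 0k = 9.42 → ⌈·⌉ = 10
j=2: r + 1k = 46.874545… → ⌈·⌉ = 47
j=3: r + 2k = 84.329090… → ⌈·⌉ = 85
j=4: r + 3k = 121.783636… → ⌈·⌉ = 122
j=5: r + 4k = 159.238181… → ⌈·⌉ = 160
j=6: r + 5k = 196.692727… → ⌈·⌉ = 197
j=7: r + 6k = 234.147272… → ⌈·⌉ = 235
j=8: r + 7k = 271.601818… → ⌈·⌉ = 272
j=9: r + 8k = 309.056363… → ⌈·⌉ = 310
j=10: r + 9k = 346.510909… → ⌈·⌉ = 347
j=11: r + 10k = 383.965454… → ⌈·⌉ = 384

10, 47, 85, 122, 160, 197, 235, 272, 310, 347, 384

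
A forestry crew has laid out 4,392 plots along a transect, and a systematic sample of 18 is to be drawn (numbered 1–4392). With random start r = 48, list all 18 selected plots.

48, 292, 536, 780, 1024, 1268, 1512, 1756, 2000, 2244, 2488, 2732, 2976, 3220, 3464, 3708, 3952, 4196

k = N/n = 4392/18 = 244
plot 1: 48
plot 2: 48 + 244 = 292
plot 3: 292 + 244 = 536
plot 4: 536 + 244 = 780
plot 5: 780 + 244 = 1024
plot 6: 1024 + 244 = 1268
plot 7: 1268 + 244 = 1512
plot 8: 1512 + 244 = 1756
plot 9: 1756 + 244 = 2000
plot 10: 2000 + 244 = 2244
plot 11: 2244 + 244 = 2488
plot 12: 2488 + 244 = 2732
plot 13: 2732 + 244 = 2976
plot 14: 2976 + 244 = 3220
plot 15: 3220 + 244 = 3464
plot 16: 3464 + 244 = 3708
plot 17: 3708 + 244 = 3952
plot 18: 3952 + 244 = 4196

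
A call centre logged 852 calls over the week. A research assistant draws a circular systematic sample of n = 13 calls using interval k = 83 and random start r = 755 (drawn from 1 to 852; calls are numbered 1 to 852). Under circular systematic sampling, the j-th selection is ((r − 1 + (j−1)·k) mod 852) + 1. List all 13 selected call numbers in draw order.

Selection 1: 755
Selection 2: 755 + 83 = 838
Selection 3: 838 + 83 = 921 → 921 − 852 = 69
Selection 4: 69 + 83 = 152
Selection 5: 152 + 83 = 235
Selection 6: 235 + 83 = 318
Selection 7: 318 + 83 = 401
Selection 8: 401 + 83 = 484
Selection 9: 484 + 83 = 567
Selection 10: 567 + 83 = 650
Selection 11: 650 + 83 = 733
Selection 12: 733 + 83 = 816
Selection 13: 816 + 83 = 899 → 899 − 852 = 47

755, 838, 69, 152, 235, 318, 401, 484, 567, 650, 733, 816, 47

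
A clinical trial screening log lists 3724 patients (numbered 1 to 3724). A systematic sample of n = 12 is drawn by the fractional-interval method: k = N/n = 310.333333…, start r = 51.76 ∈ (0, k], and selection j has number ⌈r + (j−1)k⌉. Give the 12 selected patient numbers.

j=1: r + 0k = 51.76 → ⌈·⌉ = 52
j=2: r + 1k = 362.093333… → ⌈·⌉ = 363
j=3: r + 2k = 672.426666… → ⌈·⌉ = 673
j=4: r + 3k = 982.76 → ⌈·⌉ = 983
j=5: r + 4k = 1293.093333… → ⌈·⌉ = 1294
j=6: r + 5k = 1603.426666… → ⌈·⌉ = 1604
j=7: r + 6k = 1913.76 → ⌈·⌉ = 1914
j=8: r + 7k = 2224.093333… → ⌈·⌉ = 2225
j=9: r + 8k = 2534.426666… → ⌈·⌉ = 2535
j=10: r + 9k = 2844.76 → ⌈·⌉ = 2845
j=11: r + 10k = 3155.093333… → ⌈·⌉ = 3156
j=12: r + 11k = 3465.426666… → ⌈·⌉ = 3466

52, 363, 673, 983, 1294, 1604, 1914, 2225, 2535, 2845, 3156, 3466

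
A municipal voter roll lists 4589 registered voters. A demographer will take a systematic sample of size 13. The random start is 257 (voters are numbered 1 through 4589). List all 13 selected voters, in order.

k = N/n = 4589/13 = 353
voter 1: 257
voter 2: 257 + 353 = 610
voter 3: 610 + 353 = 963
voter 4: 963 + 353 = 1316
voter 5: 1316 + 353 = 1669
voter 6: 1669 + 353 = 2022
voter 7: 2022 + 353 = 2375
voter 8: 2375 + 353 = 2728
voter 9: 2728 + 353 = 3081
voter 10: 3081 + 353 = 3434
voter 11: 3434 + 353 = 3787
voter 12: 3787 + 353 = 4140
voter 13: 4140 + 353 = 4493

257, 610, 963, 1316, 1669, 2022, 2375, 2728, 3081, 3434, 3787, 4140, 4493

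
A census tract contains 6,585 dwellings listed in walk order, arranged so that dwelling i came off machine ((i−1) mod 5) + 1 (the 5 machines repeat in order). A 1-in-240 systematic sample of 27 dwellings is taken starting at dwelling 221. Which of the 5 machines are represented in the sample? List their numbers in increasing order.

Consecutive selections differ by k = 240, so their machine numbers differ by 240 mod 5 = 0.
gcd(240, 5) = 5, so the sample visits 5/5 = 1 distinct residues mod 5.
Start 221 is machine 1; the machines hit are 1.

1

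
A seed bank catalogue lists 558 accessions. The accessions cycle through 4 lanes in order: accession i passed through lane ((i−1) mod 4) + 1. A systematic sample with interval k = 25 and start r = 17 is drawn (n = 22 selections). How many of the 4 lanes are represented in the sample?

4

Consecutive selections differ by k = 25, so their lane numbers differ by 25 mod 4 = 1.
gcd(25, 4) = 1, so the sample visits 4/1 = 4 distinct residues mod 4.
Start 17 is lane 1; the lanes hit are 1, 2, 3, 4.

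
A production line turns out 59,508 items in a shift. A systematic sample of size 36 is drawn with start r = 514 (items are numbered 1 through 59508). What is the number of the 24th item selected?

k = 59508/36 = 1653
24th selection = r + (24−1)·k = 514 + 23×1653 = 514 + 38019 = 38533

38533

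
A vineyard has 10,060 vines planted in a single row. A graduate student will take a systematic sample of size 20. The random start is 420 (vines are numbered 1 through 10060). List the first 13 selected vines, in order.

420, 923, 1426, 1929, 2432, 2935, 3438, 3941, 4444, 4947, 5450, 5953, 6456

k = N/n = 10060/20 = 503
vine 1: 420
vine 2: 420 + 503 = 923
vine 3: 923 + 503 = 1426
vine 4: 1426 + 503 = 1929
vine 5: 1929 + 503 = 2432
vine 6: 2432 + 503 = 2935
vine 7: 2935 + 503 = 3438
vine 8: 3438 + 503 = 3941
vine 9: 3941 + 503 = 4444
vine 10: 4444 + 503 = 4947
vine 11: 4947 + 503 = 5450
vine 12: 5450 + 503 = 5953
vine 13: 5953 + 503 = 6456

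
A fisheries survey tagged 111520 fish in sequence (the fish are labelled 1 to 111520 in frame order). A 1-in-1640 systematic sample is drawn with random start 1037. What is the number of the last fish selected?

110917

k = 1640
68th selection = r + (68−1)·k = 1037 + 67×1640 = 1037 + 109880 = 110917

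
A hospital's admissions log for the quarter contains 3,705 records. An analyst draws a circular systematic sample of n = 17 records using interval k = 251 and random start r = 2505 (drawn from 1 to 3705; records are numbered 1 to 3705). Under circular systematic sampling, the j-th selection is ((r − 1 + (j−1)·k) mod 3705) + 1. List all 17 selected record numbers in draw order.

2505, 2756, 3007, 3258, 3509, 55, 306, 557, 808, 1059, 1310, 1561, 1812, 2063, 2314, 2565, 2816

Selection 1: 2505
Selection 2: 2505 + 251 = 2756
Selection 3: 2756 + 251 = 3007
Selection 4: 3007 + 251 = 3258
Selection 5: 3258 + 251 = 3509
Selection 6: 3509 + 251 = 3760 → 3760 − 3705 = 55
Selection 7: 55 + 251 = 306
Selection 8: 306 + 251 = 557
Selection 9: 557 + 251 = 808
Selection 10: 808 + 251 = 1059
Selection 11: 1059 + 251 = 1310
Selection 12: 1310 + 251 = 1561
Selection 13: 1561 + 251 = 1812
Selection 14: 1812 + 251 = 2063
Selection 15: 2063 + 251 = 2314
Selection 16: 2314 + 251 = 2565
Selection 17: 2565 + 251 = 2816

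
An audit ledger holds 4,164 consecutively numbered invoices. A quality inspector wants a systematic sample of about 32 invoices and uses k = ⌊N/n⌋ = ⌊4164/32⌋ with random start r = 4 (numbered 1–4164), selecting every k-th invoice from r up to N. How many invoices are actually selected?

k = ⌊4164/32⌋ = 130
Achieved size = ⌊(4164 − 4)/130⌋ + 1 = ⌊4160/130⌋ + 1 = 32 + 1 = 33
(last selection: 4 + 32×130 = 4164 ≤ 4164; next would be 4294 > 4164)

33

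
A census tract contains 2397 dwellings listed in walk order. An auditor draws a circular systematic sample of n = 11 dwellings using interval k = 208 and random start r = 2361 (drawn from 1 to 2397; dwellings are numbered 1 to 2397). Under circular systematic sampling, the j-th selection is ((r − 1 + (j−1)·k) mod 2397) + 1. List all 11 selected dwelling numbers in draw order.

2361, 172, 380, 588, 796, 1004, 1212, 1420, 1628, 1836, 2044

Selection 1: 2361
Selection 2: 2361 + 208 = 2569 → 2569 − 2397 = 172
Selection 3: 172 + 208 = 380
Selection 4: 380 + 208 = 588
Selection 5: 588 + 208 = 796
Selection 6: 796 + 208 = 1004
Selection 7: 1004 + 208 = 1212
Selection 8: 1212 + 208 = 1420
Selection 9: 1420 + 208 = 1628
Selection 10: 1628 + 208 = 1836
Selection 11: 1836 + 208 = 2044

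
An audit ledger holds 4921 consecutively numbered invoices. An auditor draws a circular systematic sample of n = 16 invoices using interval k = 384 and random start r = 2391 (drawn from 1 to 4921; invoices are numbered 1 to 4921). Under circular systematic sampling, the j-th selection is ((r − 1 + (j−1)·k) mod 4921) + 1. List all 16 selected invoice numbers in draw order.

Selection 1: 2391
Selection 2: 2391 + 384 = 2775
Selection 3: 2775 + 384 = 3159
Selection 4: 3159 + 384 = 3543
Selection 5: 3543 + 384 = 3927
Selection 6: 3927 + 384 = 4311
Selection 7: 4311 + 384 = 4695
Selection 8: 4695 + 384 = 5079 → 5079 − 4921 = 158
Selection 9: 158 + 384 = 542
Selection 10: 542 + 384 = 926
Selection 11: 926 + 384 = 1310
Selection 12: 1310 + 384 = 1694
Selection 13: 1694 + 384 = 2078
Selection 14: 2078 + 384 = 2462
Selection 15: 2462 + 384 = 2846
Selection 16: 2846 + 384 = 3230

2391, 2775, 3159, 3543, 3927, 4311, 4695, 158, 542, 926, 1310, 1694, 2078, 2462, 2846, 3230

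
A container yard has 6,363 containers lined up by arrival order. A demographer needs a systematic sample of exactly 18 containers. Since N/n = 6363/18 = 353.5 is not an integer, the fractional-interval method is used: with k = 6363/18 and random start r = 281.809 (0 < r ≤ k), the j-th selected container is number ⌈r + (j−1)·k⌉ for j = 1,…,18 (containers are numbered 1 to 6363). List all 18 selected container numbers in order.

j=1: r + 0k = 281.809 → ⌈·⌉ = 282
j=2: r + 1k = 635.309 → ⌈·⌉ = 636
j=3: r + 2k = 988.809 → ⌈·⌉ = 989
j=4: r + 3k = 1342.309 → ⌈·⌉ = 1343
j=5: r + 4k = 1695.809 → ⌈·⌉ = 1696
j=6: r + 5k = 2049.309 → ⌈·⌉ = 2050
j=7: r + 6k = 2402.809 → ⌈·⌉ = 2403
j=8: r + 7k = 2756.309 → ⌈·⌉ = 2757
j=9: r + 8k = 3109.809 → ⌈·⌉ = 3110
j=10: r + 9k = 3463.309 → ⌈·⌉ = 3464
j=11: r + 10k = 3816.809 → ⌈·⌉ = 3817
j=12: r + 11k = 4170.309 → ⌈·⌉ = 4171
j=13: r + 12k = 4523.809 → ⌈·⌉ = 4524
j=14: r + 13k = 4877.309 → ⌈·⌉ = 4878
j=15: r + 14k = 5230.809 → ⌈·⌉ = 5231
j=16: r + 15k = 5584.309 → ⌈·⌉ = 5585
j=17: r + 16k = 5937.809 → ⌈·⌉ = 5938
j=18: r + 17k = 6291.309 → ⌈·⌉ = 6292

282, 636, 989, 1343, 1696, 2050, 2403, 2757, 3110, 3464, 3817, 4171, 4524, 4878, 5231, 5585, 5938, 6292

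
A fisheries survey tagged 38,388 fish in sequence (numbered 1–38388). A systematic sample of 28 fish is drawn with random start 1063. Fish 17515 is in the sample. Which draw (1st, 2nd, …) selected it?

k = 38388/28 = 1371
position = (17515 − 1063)/1371 + 1 = 16452/1371 + 1 = 12 + 1 = 13

13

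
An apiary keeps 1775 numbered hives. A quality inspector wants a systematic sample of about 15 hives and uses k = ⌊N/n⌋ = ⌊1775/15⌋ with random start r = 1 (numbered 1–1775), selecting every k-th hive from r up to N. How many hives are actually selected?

16

k = ⌊1775/15⌋ = 118
Achieved size = ⌊(1775 − 1)/118⌋ + 1 = ⌊1774/118⌋ + 1 = 15 + 1 = 16
(last selection: 1 + 15×118 = 1771 ≤ 1775; next would be 1889 > 1775)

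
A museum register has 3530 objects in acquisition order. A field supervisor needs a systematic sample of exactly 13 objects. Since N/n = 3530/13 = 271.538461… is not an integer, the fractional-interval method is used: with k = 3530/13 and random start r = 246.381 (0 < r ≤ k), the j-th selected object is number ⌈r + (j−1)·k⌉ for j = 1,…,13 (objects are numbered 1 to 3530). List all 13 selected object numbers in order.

247, 518, 790, 1061, 1333, 1605, 1876, 2148, 2419, 2691, 2962, 3234, 3505

j=1: r + 0k = 246.381 → ⌈·⌉ = 247
j=2: r + 1k = 517.919461… → ⌈·⌉ = 518
j=3: r + 2k = 789.457923… → ⌈·⌉ = 790
j=4: r + 3k = 1060.996384… → ⌈·⌉ = 1061
j=5: r + 4k = 1332.534846… → ⌈·⌉ = 1333
j=6: r + 5k = 1604.073307… → ⌈·⌉ = 1605
j=7: r + 6k = 1875.611769… → ⌈·⌉ = 1876
j=8: r + 7k = 2147.150230… → ⌈·⌉ = 2148
j=9: r + 8k = 2418.688692… → ⌈·⌉ = 2419
j=10: r + 9k = 2690.227153… → ⌈·⌉ = 2691
j=11: r + 10k = 2961.765615… → ⌈·⌉ = 2962
j=12: r + 11k = 3233.304076… → ⌈·⌉ = 3234
j=13: r + 12k = 3504.842538… → ⌈·⌉ = 3505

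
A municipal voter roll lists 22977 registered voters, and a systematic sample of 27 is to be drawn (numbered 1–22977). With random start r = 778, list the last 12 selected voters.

13543, 14394, 15245, 16096, 16947, 17798, 18649, 19500, 20351, 21202, 22053, 22904

k = N/n = 22977/27 = 851
16th selection = 778 + 15×851 = 13543
17th: 13543 + 851 = 14394
18th: 14394 + 851 = 15245
19th: 15245 + 851 = 16096
20th: 16096 + 851 = 16947
21st: 16947 + 851 = 17798
22nd: 17798 + 851 = 18649
23rd: 18649 + 851 = 19500
24th: 19500 + 851 = 20351
25th: 20351 + 851 = 21202
26th: 21202 + 851 = 22053
27th: 22053 + 851 = 22904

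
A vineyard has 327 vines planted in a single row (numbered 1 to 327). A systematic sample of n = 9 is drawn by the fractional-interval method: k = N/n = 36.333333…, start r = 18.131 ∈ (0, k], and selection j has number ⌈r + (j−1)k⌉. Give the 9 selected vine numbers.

j=1: r + 0k = 18.131 → ⌈·⌉ = 19
j=2: r + 1k = 54.464333… → ⌈·⌉ = 55
j=3: r + 2k = 90.797666… → ⌈·⌉ = 91
j=4: r + 3k = 127.131 → ⌈·⌉ = 128
j=5: r + 4k = 163.464333… → ⌈·⌉ = 164
j=6: r + 5k = 199.797666… → ⌈·⌉ = 200
j=7: r + 6k = 236.131 → ⌈·⌉ = 237
j=8: r + 7k = 272.464333… → ⌈·⌉ = 273
j=9: r + 8k = 308.797666… → ⌈·⌉ = 309

19, 55, 91, 128, 164, 200, 237, 273, 309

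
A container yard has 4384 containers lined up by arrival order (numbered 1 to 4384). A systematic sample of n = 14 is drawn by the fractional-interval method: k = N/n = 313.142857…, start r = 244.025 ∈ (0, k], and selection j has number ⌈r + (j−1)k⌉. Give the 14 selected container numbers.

245, 558, 871, 1184, 1497, 1810, 2123, 2437, 2750, 3063, 3376, 3689, 4002, 4315

j=1: r + 0k = 244.025 → ⌈·⌉ = 245
j=2: r + 1k = 557.167857… → ⌈·⌉ = 558
j=3: r + 2k = 870.310714… → ⌈·⌉ = 871
j=4: r + 3k = 1183.453571… → ⌈·⌉ = 1184
j=5: r + 4k = 1496.596428… → ⌈·⌉ = 1497
j=6: r + 5k = 1809.739285… → ⌈·⌉ = 1810
j=7: r + 6k = 2122.882142… → ⌈·⌉ = 2123
j=8: r + 7k = 2436.025 → ⌈·⌉ = 2437
j=9: r + 8k = 2749.167857… → ⌈·⌉ = 2750
j=10: r + 9k = 3062.310714… → ⌈·⌉ = 3063
j=11: r + 10k = 3375.453571… → ⌈·⌉ = 3376
j=12: r + 11k = 3688.596428… → ⌈·⌉ = 3689
j=13: r + 12k = 4001.739285… → ⌈·⌉ = 4002
j=14: r + 13k = 4314.882142… → ⌈·⌉ = 4315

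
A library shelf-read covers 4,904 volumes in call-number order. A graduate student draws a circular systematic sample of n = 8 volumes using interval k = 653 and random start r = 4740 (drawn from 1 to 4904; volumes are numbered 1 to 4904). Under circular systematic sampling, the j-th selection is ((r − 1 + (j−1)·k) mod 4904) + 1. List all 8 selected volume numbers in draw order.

Selection 1: 4740
Selection 2: 4740 + 653 = 5393 → 5393 − 4904 = 489
Selection 3: 489 + 653 = 1142
Selection 4: 1142 + 653 = 1795
Selection 5: 1795 + 653 = 2448
Selection 6: 2448 + 653 = 3101
Selection 7: 3101 + 653 = 3754
Selection 8: 3754 + 653 = 4407

4740, 489, 1142, 1795, 2448, 3101, 3754, 4407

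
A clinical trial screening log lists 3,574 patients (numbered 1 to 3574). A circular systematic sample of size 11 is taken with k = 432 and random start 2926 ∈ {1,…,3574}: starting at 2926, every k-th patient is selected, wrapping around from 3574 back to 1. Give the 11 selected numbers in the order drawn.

2926, 3358, 216, 648, 1080, 1512, 1944, 2376, 2808, 3240, 98

Selection 1: 2926
Selection 2: 2926 + 432 = 3358
Selection 3: 3358 + 432 = 3790 → 3790 − 3574 = 216
Selection 4: 216 + 432 = 648
Selection 5: 648 + 432 = 1080
Selection 6: 1080 + 432 = 1512
Selection 7: 1512 + 432 = 1944
Selection 8: 1944 + 432 = 2376
Selection 9: 2376 + 432 = 2808
Selection 10: 2808 + 432 = 3240
Selection 11: 3240 + 432 = 3672 → 3672 − 3574 = 98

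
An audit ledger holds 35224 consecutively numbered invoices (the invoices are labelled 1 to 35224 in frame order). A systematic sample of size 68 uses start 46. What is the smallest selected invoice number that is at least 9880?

9888

k = 35224/68 = 518
Steps past start: ⌈(9880 − 46)/518⌉ = ⌈9834/518⌉ = 19
Selected invoice: 46 + 19×518 = 9888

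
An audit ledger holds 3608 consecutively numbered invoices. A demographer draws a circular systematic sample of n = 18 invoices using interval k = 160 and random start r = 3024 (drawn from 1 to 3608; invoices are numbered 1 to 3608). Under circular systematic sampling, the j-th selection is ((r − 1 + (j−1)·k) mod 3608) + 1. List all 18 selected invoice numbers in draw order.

Selection 1: 3024
Selection 2: 3024 + 160 = 3184
Selection 3: 3184 + 160 = 3344
Selection 4: 3344 + 160 = 3504
Selection 5: 3504 + 160 = 3664 → 3664 − 3608 = 56
Selection 6: 56 + 160 = 216
Selection 7: 216 + 160 = 376
Selection 8: 376 + 160 = 536
Selection 9: 536 + 160 = 696
Selection 10: 696 + 160 = 856
Selection 11: 856 + 160 = 1016
Selection 12: 1016 + 160 = 1176
Selection 13: 1176 + 160 = 1336
Selection 14: 1336 + 160 = 1496
Selection 15: 1496 + 160 = 1656
Selection 16: 1656 + 160 = 1816
Selection 17: 1816 + 160 = 1976
Selection 18: 1976 + 160 = 2136

3024, 3184, 3344, 3504, 56, 216, 376, 536, 696, 856, 1016, 1176, 1336, 1496, 1656, 1816, 1976, 2136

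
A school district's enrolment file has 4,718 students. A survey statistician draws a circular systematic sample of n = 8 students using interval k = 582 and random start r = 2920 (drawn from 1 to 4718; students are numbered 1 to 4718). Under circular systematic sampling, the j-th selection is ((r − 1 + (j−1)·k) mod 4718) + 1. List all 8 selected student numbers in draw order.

Selection 1: 2920
Selection 2: 2920 + 582 = 3502
Selection 3: 3502 + 582 = 4084
Selection 4: 4084 + 582 = 4666
Selection 5: 4666 + 582 = 5248 → 5248 − 4718 = 530
Selection 6: 530 + 582 = 1112
Selection 7: 1112 + 582 = 1694
Selection 8: 1694 + 582 = 2276

2920, 3502, 4084, 4666, 530, 1112, 1694, 2276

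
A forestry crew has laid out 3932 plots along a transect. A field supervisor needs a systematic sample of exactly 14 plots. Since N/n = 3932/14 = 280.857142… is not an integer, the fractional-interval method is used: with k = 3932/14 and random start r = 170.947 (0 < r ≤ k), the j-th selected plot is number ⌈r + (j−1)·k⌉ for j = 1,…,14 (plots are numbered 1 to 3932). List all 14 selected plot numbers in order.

j=1: r + 0k = 170.947 → ⌈·⌉ = 171
j=2: r + 1k = 451.804142… → ⌈·⌉ = 452
j=3: r + 2k = 732.661285… → ⌈·⌉ = 733
j=4: r + 3k = 1013.518428… → ⌈·⌉ = 1014
j=5: r + 4k = 1294.375571… → ⌈·⌉ = 1295
j=6: r + 5k = 1575.232714… → ⌈·⌉ = 1576
j=7: r + 6k = 1856.089857… → ⌈·⌉ = 1857
j=8: r + 7k = 2136.947 → ⌈·⌉ = 2137
j=9: r + 8k = 2417.804142… → ⌈·⌉ = 2418
j=10: r + 9k = 2698.661285… → ⌈·⌉ = 2699
j=11: r + 10k = 2979.518428… → ⌈·⌉ = 2980
j=12: r + 11k = 3260.375571… → ⌈·⌉ = 3261
j=13: r + 12k = 3541.232714… → ⌈·⌉ = 3542
j=14: r + 13k = 3822.089857… → ⌈·⌉ = 3823

171, 452, 733, 1014, 1295, 1576, 1857, 2137, 2418, 2699, 2980, 3261, 3542, 3823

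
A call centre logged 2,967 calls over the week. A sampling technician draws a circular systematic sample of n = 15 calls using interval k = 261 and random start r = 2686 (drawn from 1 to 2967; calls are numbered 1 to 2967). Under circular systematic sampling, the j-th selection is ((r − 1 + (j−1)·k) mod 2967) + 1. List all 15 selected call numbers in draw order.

2686, 2947, 241, 502, 763, 1024, 1285, 1546, 1807, 2068, 2329, 2590, 2851, 145, 406

Selection 1: 2686
Selection 2: 2686 + 261 = 2947
Selection 3: 2947 + 261 = 3208 → 3208 − 2967 = 241
Selection 4: 241 + 261 = 502
Selection 5: 502 + 261 = 763
Selection 6: 763 + 261 = 1024
Selection 7: 1024 + 261 = 1285
Selection 8: 1285 + 261 = 1546
Selection 9: 1546 + 261 = 1807
Selection 10: 1807 + 261 = 2068
Selection 11: 2068 + 261 = 2329
Selection 12: 2329 + 261 = 2590
Selection 13: 2590 + 261 = 2851
Selection 14: 2851 + 261 = 3112 → 3112 − 2967 = 145
Selection 15: 145 + 261 = 406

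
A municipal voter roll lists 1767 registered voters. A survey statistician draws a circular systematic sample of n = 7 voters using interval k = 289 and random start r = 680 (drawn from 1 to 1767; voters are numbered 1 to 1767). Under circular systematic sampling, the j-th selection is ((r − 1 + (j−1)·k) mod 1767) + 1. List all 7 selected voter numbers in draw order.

Selection 1: 680
Selection 2: 680 + 289 = 969
Selection 3: 969 + 289 = 1258
Selection 4: 1258 + 289 = 1547
Selection 5: 1547 + 289 = 1836 → 1836 − 1767 = 69
Selection 6: 69 + 289 = 358
Selection 7: 358 + 289 = 647

680, 969, 1258, 1547, 69, 358, 647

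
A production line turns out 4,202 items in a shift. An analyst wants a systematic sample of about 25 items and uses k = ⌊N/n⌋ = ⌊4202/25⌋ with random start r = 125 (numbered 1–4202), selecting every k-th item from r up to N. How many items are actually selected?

k = ⌊4202/25⌋ = 168
Achieved size = ⌊(4202 − 125)/168⌋ + 1 = ⌊4077/168⌋ + 1 = 24 + 1 = 25
(last selection: 125 + 24×168 = 4157 ≤ 4202; next would be 4325 > 4202)

25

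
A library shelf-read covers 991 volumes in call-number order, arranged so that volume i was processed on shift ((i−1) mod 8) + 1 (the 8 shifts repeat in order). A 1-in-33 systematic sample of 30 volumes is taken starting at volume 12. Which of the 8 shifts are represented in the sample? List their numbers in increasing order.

Consecutive selections differ by k = 33, so their shift numbers differ by 33 mod 8 = 1.
gcd(33, 8) = 1, so the sample visits 8/1 = 8 distinct residues mod 8.
Start 12 is shift 4; the shifts hit are 1, 2, 3, 4, 5, 6, 7, 8.

1, 2, 3, 4, 5, 6, 7, 8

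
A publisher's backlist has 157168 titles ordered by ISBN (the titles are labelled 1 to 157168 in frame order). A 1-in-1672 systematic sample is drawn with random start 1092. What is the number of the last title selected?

156588

k = 1672
94th selection = r + (94−1)·k = 1092 + 93×1672 = 1092 + 155496 = 156588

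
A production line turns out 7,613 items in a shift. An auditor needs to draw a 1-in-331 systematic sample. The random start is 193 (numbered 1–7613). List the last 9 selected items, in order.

4827, 5158, 5489, 5820, 6151, 6482, 6813, 7144, 7475

15th selection = 193 + 14×331 = 4827
16th: 4827 + 331 = 5158
17th: 5158 + 331 = 5489
18th: 5489 + 331 = 5820
19th: 5820 + 331 = 6151
20th: 6151 + 331 = 6482
21st: 6482 + 331 = 6813
22nd: 6813 + 331 = 7144
23rd: 7144 + 331 = 7475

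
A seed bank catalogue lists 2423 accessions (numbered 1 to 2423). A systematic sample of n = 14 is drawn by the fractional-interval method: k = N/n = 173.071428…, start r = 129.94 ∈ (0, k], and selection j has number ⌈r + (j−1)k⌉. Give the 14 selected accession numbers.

130, 304, 477, 650, 823, 996, 1169, 1342, 1515, 1688, 1861, 2034, 2207, 2380

j=1: r + 0k = 129.94 → ⌈·⌉ = 130
j=2: r + 1k = 303.011428… → ⌈·⌉ = 304
j=3: r + 2k = 476.082857… → ⌈·⌉ = 477
j=4: r + 3k = 649.154285… → ⌈·⌉ = 650
j=5: r + 4k = 822.225714… → ⌈·⌉ = 823
j=6: r + 5k = 995.297142… → ⌈·⌉ = 996
j=7: r + 6k = 1168.368571… → ⌈·⌉ = 1169
j=8: r + 7k = 1341.44 → ⌈·⌉ = 1342
j=9: r + 8k = 1514.511428… → ⌈·⌉ = 1515
j=10: r + 9k = 1687.582857… → ⌈·⌉ = 1688
j=11: r + 10k = 1860.654285… → ⌈·⌉ = 1861
j=12: r + 11k = 2033.725714… → ⌈·⌉ = 2034
j=13: r + 12k = 2206.797142… → ⌈·⌉ = 2207
j=14: r + 13k = 2379.868571… → ⌈·⌉ = 2380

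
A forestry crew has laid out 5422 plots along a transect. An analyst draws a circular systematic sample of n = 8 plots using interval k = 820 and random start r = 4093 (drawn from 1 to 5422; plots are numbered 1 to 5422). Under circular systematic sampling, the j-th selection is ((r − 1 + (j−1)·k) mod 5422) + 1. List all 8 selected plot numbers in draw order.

4093, 4913, 311, 1131, 1951, 2771, 3591, 4411

Selection 1: 4093
Selection 2: 4093 + 820 = 4913
Selection 3: 4913 + 820 = 5733 → 5733 − 5422 = 311
Selection 4: 311 + 820 = 1131
Selection 5: 1131 + 820 = 1951
Selection 6: 1951 + 820 = 2771
Selection 7: 2771 + 820 = 3591
Selection 8: 3591 + 820 = 4411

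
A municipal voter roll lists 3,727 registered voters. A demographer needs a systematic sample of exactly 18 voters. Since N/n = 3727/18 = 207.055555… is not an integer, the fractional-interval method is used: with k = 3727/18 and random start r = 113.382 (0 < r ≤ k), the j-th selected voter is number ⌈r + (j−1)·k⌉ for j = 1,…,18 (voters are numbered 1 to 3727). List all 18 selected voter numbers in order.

j=1: r + 0k = 113.382 → ⌈·⌉ = 114
j=2: r + 1k = 320.437555… → ⌈·⌉ = 321
j=3: r + 2k = 527.493111… → ⌈·⌉ = 528
j=4: r + 3k = 734.548666… → ⌈·⌉ = 735
j=5: r + 4k = 941.604222… → ⌈·⌉ = 942
j=6: r + 5k = 1148.659777… → ⌈·⌉ = 1149
j=7: r + 6k = 1355.715333… → ⌈·⌉ = 1356
j=8: r + 7k = 1562.770888… → ⌈·⌉ = 1563
j=9: r + 8k = 1769.826444… → ⌈·⌉ = 1770
j=10: r + 9k = 1976.882 → ⌈·⌉ = 1977
j=11: r + 10k = 2183.937555… → ⌈·⌉ = 2184
j=12: r + 11k = 2390.993111… → ⌈·⌉ = 2391
j=13: r + 12k = 2598.048666… → ⌈·⌉ = 2599
j=14: r + 13k = 2805.104222… → ⌈·⌉ = 2806
j=15: r + 14k = 3012.159777… → ⌈·⌉ = 3013
j=16: r + 15k = 3219.215333… → ⌈·⌉ = 3220
j=17: r + 16k = 3426.270888… → ⌈·⌉ = 3427
j=18: r + 17k = 3633.326444… → ⌈·⌉ = 3634

114, 321, 528, 735, 942, 1149, 1356, 1563, 1770, 1977, 2184, 2391, 2599, 2806, 3013, 3220, 3427, 3634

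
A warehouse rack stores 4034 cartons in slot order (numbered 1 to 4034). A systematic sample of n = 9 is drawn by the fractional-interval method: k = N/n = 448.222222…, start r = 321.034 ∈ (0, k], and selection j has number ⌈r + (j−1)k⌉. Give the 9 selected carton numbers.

j=1: r + 0k = 321.034 → ⌈·⌉ = 322
j=2: r + 1k = 769.256222… → ⌈·⌉ = 770
j=3: r + 2k = 1217.478444… → ⌈·⌉ = 1218
j=4: r + 3k = 1665.700666… → ⌈·⌉ = 1666
j=5: r + 4k = 2113.922888… → ⌈·⌉ = 2114
j=6: r + 5k = 2562.145111… → ⌈·⌉ = 2563
j=7: r + 6k = 3010.367333… → ⌈·⌉ = 3011
j=8: r + 7k = 3458.589555… → ⌈·⌉ = 3459
j=9: r + 8k = 3906.811777… → ⌈·⌉ = 3907

322, 770, 1218, 1666, 2114, 2563, 3011, 3459, 3907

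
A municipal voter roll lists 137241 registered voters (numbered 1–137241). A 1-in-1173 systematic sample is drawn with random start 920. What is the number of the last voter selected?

136988

k = 1173
117th selection = r + (117−1)·k = 920 + 116×1173 = 920 + 136068 = 136988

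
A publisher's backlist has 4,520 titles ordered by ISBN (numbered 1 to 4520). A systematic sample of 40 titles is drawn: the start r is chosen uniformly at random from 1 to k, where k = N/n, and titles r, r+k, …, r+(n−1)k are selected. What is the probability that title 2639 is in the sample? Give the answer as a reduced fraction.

1/113

k = 4520/40 = 113.
Title 2639 is selected iff r ≡ 2639 (mod 113); exactly one such r in {1,…,113}.
Inclusion probability = 1/113.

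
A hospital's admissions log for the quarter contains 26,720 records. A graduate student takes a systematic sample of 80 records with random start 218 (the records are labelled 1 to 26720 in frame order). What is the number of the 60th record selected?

k = 26720/80 = 334
60th selection = r + (60−1)·k = 218 + 59×334 = 218 + 19706 = 19924

19924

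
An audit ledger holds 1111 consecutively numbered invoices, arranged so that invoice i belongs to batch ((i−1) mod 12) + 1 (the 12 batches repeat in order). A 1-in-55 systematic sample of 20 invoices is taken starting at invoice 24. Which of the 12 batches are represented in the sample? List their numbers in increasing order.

Consecutive selections differ by k = 55, so their batch numbers differ by 55 mod 12 = 7.
gcd(55, 12) = 1, so the sample visits 12/1 = 12 distinct residues mod 12.
Start 24 is batch 12; the batches hit are 1, 2, 3, 4, 5, 6, 7, 8, 9, 10, 11, 12.

1, 2, 3, 4, 5, 6, 7, 8, 9, 10, 11, 12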